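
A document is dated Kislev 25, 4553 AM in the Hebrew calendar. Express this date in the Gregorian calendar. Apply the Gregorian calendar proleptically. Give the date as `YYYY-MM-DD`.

Julian Day Number of the source date = 2010685.
Converting JDN 2010685 to the Gregorian calendar gives 19 December 792 CE.

0792-12-19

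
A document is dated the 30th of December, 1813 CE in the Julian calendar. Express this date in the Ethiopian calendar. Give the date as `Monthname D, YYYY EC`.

The source date corresponds to 11 January 1814 in the Gregorian calendar (JDN 2383620).
That day falls on 4 Tir 1806 EC in the Ethiopian calendar.

Tir 4, 1806 EC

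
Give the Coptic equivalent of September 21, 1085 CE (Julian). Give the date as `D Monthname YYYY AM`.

24 Thout 802 AM

Both dates share Julian Day Number 2117618; in the Coptic calendar that is 24 Thout 802 AM.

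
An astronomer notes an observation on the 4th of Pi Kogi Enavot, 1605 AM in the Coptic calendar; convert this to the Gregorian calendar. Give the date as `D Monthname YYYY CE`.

Both dates share Julian Day Number 2411254; in the Gregorian calendar that is 8 September 1889 CE.

8 September 1889 CE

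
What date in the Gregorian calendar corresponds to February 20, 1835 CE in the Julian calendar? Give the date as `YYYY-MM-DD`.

1835-03-04

For dates in this range the Gregorian date is 12 days ahead of the Julian.
20 February 1835 Julian + 12 days → 4 March 1835 Gregorian.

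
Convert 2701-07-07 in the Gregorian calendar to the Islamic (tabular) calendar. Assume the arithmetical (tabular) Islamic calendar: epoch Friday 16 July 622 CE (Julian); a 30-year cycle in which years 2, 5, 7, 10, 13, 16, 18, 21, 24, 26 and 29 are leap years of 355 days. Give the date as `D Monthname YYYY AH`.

9 Shawwal 2143 AH

Julian Day Number of the source date = 2707767.
Converting JDN 2707767 to the tabular Islamic calendar gives 9 Shawwal 2143 AH.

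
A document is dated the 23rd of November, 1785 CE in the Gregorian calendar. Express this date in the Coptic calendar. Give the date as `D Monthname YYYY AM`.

16 Hathor 1502 AM

Both dates share Julian Day Number 2373345; in the Coptic calendar that is 16 Hathor 1502 AM.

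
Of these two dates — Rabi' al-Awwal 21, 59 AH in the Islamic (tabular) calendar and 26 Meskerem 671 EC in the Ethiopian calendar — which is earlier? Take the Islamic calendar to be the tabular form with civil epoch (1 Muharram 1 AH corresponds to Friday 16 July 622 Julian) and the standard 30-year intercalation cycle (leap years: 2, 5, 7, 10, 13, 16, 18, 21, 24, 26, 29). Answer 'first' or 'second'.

second

Converting both to JDN: 1969072 vs 1968963; the smaller is the second.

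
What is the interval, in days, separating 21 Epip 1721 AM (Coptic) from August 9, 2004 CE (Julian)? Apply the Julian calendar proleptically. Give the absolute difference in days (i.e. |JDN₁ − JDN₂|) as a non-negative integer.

JDN of the first date = 2453580.
JDN of the second date = 2453240.
|2453240 − 2453580| = 340.

340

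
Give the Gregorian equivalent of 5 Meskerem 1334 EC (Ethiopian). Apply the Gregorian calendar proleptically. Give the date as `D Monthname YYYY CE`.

Both dates share Julian Day Number 2211103; in the Gregorian calendar that is 10 September 1341 CE.

10 September 1341 CE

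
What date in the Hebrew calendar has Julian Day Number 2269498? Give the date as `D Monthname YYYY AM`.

JDN 2269498 is 29 July 1501 in the proleptic Gregorian calendar.
In the Hebrew calendar that day is 4 Av 5261 AM.

4 Av 5261 AM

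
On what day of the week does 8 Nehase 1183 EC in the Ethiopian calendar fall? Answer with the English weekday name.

Thursday

Equivalently 8 August 1191 Gregorian, JDN 2156283.
Since JDN mod 7 = 3 (0 = Monday), the day is Thursday.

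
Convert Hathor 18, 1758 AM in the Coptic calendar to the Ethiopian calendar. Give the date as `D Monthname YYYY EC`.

18 Hidar 2034 EC

Julian Day Number of the source date = 2466851.
Converting JDN 2466851 to the Ethiopian calendar gives 18 Hidar 2034 EC.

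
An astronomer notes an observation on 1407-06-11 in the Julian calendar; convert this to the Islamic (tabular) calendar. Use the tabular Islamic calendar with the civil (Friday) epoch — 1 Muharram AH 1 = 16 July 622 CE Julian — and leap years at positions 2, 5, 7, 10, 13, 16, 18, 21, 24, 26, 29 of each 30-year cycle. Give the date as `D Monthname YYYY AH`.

Julian Day Number of the source date = 2235126.
Converting JDN 2235126 to the tabular Islamic calendar gives 4 Muharram 810 AH.

4 Muharram 810 AH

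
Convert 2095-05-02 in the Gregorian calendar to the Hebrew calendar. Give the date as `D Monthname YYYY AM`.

Both dates share Julian Day Number 2486365; in the Hebrew calendar that is 28 Nisan 5855 AM.

28 Nisan 5855 AM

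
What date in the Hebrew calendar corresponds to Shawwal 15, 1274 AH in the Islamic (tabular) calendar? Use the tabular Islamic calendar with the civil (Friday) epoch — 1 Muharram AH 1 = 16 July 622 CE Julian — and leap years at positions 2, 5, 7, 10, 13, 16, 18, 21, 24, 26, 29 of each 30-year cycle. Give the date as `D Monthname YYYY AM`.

16 Sivan 5618 AM

Both dates share Julian Day Number 2399829; in the Hebrew calendar that is 16 Sivan 5618 AM.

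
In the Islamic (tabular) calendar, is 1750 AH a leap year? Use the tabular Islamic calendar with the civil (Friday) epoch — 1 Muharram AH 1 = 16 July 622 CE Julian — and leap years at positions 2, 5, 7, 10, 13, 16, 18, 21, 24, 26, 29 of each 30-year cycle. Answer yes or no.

Year 1750 AH is year 10 of its 30-year cycle; leap positions are 2, 5, 7, 10, 13, 16, 18, 21, 24, 26, 29, so it is a leap year (355 days).

yes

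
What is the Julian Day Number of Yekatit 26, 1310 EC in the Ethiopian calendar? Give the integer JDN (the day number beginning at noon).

Equivalently 28 February 1318 (proleptic Gregorian).
JDN 2451545 is 1 January 2000 CE (Gregorian); the target day is −249037 days from there, so JDN = 2202508.

2202508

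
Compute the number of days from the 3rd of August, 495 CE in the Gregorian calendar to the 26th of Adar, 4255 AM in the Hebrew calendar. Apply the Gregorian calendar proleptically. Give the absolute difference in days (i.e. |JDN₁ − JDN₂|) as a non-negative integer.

145

JDN of the first date = 1902070.
JDN of the second date = 1901925.
|1901925 − 1902070| = 145.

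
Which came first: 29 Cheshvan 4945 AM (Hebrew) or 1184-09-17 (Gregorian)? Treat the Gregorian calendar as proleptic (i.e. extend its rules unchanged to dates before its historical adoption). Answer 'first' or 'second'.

First date → JDN 2153823; second date → JDN 2153767.
JDN 2153767 < JDN 2153823, so the second date is earlier.

second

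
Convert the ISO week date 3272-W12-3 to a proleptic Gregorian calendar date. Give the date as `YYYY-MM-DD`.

ISO week 1 of 3272 is the week containing the first Thursday of 3272.
Week 12, day 3 (Wednesday) lands on 3272-03-23.

3272-03-23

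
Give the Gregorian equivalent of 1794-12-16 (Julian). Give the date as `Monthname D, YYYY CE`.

At this point the Julian calendar is 11 days behind the Gregorian.
16 December 1794 Julian + 11 days → 27 December 1794 Gregorian.

December 27, 1794 CE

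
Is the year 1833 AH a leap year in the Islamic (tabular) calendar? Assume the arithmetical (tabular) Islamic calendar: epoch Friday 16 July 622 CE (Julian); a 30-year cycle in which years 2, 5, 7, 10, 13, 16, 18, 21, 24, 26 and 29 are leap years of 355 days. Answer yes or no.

Year 1833 AH is year 3 of its 30-year cycle; leap positions are 2, 5, 7, 10, 13, 16, 18, 21, 24, 26, 29, so it is a common year (354 days).

no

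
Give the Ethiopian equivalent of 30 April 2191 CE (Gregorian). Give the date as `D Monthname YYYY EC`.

Julian Day Number of the source date = 2521426.
Converting JDN 2521426 to the Ethiopian calendar gives 21 Miyazya 2183 EC.

21 Miyazya 2183 EC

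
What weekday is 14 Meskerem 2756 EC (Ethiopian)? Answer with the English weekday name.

Tuesday

This is JDN 2730498 (1 October 2763 Gregorian).
2730498 ≡ 1 (mod 7); counting from Monday = 0 gives Tuesday.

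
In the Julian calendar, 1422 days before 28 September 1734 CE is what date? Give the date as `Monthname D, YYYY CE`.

JDN of 28 September 1734 CE = 2354672.
2354672 − 1422 = 2353250.
JDN 2353250 in the Julian calendar is November 6, 1730 CE.

November 6, 1730 CE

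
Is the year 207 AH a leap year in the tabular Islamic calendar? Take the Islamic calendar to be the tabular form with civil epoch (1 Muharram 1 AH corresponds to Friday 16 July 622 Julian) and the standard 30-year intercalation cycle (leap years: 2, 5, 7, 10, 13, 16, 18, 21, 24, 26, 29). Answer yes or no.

Year 207 AH is year 27 of its 30-year cycle; leap positions are 2, 5, 7, 10, 13, 16, 18, 21, 24, 26, 29, so it is a common year (354 days).

no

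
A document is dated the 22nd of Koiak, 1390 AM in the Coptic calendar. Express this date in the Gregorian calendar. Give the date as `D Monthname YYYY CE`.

28 December 1673 CE

Both dates share Julian Day Number 2332473; in the Gregorian calendar that is 28 December 1673 CE.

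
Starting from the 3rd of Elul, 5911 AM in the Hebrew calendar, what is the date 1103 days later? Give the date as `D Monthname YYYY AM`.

12 Elul 5914 AM

JDN of the 3rd of Elul, 5911 AM = 2506923.
2506923 + 1103 = 2508026.
JDN 2508026 in the Hebrew calendar is 12 Elul 5914 AM.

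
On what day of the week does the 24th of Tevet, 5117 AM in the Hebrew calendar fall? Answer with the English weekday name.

Sunday

In the proleptic Gregorian calendar this is 26 December 1356 (JDN 2216689).
2216689 ≡ 6 (mod 7); counting from Monday = 0 gives Sunday.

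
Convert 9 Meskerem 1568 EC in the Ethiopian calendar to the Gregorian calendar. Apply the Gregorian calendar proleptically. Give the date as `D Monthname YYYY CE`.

17 September 1575 CE

Both dates share Julian Day Number 2296576; in the Gregorian calendar that is 17 September 1575 CE.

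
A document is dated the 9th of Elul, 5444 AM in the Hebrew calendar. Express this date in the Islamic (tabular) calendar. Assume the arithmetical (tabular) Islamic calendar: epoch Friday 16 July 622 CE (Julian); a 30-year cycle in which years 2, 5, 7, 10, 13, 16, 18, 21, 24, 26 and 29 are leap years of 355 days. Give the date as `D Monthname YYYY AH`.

Both dates share Julian Day Number 2336360; in the tabular Islamic calendar that is 8 Ramadan 1095 AH.

8 Ramadan 1095 AH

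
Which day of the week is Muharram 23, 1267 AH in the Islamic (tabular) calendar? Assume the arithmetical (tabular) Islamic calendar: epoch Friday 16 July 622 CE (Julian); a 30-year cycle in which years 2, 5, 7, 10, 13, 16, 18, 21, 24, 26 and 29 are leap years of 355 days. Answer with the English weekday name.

Equivalently 28 November 1850 Gregorian, JDN 2397090.
Since JDN mod 7 = 3 (0 = Monday), the day is Thursday.

Thursday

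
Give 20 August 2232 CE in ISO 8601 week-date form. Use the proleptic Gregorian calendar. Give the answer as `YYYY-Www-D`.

The weekday is Monday (ISO weekday 1).
That Monday belongs to ISO week 34 of ISO year 2232.

2232-W34-1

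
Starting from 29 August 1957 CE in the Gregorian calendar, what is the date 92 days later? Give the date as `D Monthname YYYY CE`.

JDN of 29 August 1957 CE = 2436080.
2436080 + 92 = 2436172.
JDN 2436172 in the Gregorian calendar is 29 November 1957 CE.

29 November 1957 CE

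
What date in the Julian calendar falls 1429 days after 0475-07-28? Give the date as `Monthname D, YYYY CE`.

The starting date is JDN 1894760; 1894760 + 1429 = 1896189.
JDN 1896189 corresponds to June 26, 479 CE.

June 26, 479 CE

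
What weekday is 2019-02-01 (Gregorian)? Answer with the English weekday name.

Friday

Since JDN mod 7 = 4 (0 = Monday), the day is Friday.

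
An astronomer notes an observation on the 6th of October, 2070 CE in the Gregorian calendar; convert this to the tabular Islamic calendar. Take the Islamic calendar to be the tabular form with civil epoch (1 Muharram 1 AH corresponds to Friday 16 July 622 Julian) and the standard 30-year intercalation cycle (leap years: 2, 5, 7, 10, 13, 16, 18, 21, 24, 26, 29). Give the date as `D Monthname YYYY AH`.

Both dates share Julian Day Number 2477391; in the tabular Islamic calendar that is 1 Ramadan 1493 AH.

1 Ramadan 1493 AH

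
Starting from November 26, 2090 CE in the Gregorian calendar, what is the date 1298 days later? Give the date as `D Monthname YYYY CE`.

16 June 2094 CE

JDN of November 26, 2090 CE = 2484747.
2484747 + 1298 = 2486045.
JDN 2486045 in the Gregorian calendar is 16 June 2094 CE.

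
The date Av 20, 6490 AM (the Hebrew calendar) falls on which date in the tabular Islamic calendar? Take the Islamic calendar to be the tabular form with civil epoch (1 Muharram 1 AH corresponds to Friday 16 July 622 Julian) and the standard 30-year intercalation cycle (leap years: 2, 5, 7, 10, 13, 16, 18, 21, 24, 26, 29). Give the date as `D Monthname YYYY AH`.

19 Shawwal 2173 AH

Both dates share Julian Day Number 2718408; in the tabular Islamic calendar that is 19 Shawwal 2173 AH.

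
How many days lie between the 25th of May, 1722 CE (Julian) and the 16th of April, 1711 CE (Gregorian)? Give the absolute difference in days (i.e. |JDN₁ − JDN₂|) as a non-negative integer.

4068

JDN of the first date = 2350163.
JDN of the second date = 2346095.
|2346095 − 2350163| = 4068.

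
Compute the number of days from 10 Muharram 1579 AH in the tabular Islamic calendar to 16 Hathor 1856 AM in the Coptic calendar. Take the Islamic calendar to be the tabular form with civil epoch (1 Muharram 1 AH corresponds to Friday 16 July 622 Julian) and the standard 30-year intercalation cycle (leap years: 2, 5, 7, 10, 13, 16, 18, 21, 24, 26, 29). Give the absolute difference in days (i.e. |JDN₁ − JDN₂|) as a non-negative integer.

First date → JDN 2507640; second date → JDN 2502644.
The interval is |2507640 − 2502644| = 4996 days.

4996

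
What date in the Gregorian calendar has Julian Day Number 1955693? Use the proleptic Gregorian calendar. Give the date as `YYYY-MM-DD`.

JDN 2451545 is 1 Jan 2000; 1955693 is −495852 days from there.

0642-05-28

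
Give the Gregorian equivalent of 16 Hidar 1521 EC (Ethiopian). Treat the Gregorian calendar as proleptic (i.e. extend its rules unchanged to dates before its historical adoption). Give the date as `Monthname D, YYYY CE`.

Both dates share Julian Day Number 2279476; in the Gregorian calendar that is 22 November 1528 CE.

November 22, 1528 CE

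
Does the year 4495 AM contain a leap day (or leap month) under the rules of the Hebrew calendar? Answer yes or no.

yes

Hebrew year 4495 is year 11 of its 19-year Metonic cycle; leap years are at positions 3, 6, 8, 11, 14, 17, 19, so it is a leap year (13 months).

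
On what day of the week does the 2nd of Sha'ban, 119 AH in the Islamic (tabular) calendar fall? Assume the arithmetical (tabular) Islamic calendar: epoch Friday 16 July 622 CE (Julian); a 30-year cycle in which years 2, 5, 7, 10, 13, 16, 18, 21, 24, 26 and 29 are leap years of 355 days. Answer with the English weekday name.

This is JDN 1990463 (8 August 737 Gregorian).
JDN 1990463 mod 7 = 6, and JDN 0 was a Monday, so this is a Sunday.

Sunday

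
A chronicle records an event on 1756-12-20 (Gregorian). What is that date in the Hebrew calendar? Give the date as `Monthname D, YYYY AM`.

Kislev 27, 5517 AM

Both dates share Julian Day Number 2362780; in the Hebrew calendar that is 27 Kislev 5517 AM.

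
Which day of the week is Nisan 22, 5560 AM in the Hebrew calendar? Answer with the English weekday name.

Thursday

This is JDN 2378603 (17 April 1800 Gregorian).
Since JDN mod 7 = 3 (0 = Monday), the day is Thursday.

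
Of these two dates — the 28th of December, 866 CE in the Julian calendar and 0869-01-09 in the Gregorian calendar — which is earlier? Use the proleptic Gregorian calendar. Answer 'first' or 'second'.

first

Converting both to JDN: 2037726 vs 2038465; the smaller is the first.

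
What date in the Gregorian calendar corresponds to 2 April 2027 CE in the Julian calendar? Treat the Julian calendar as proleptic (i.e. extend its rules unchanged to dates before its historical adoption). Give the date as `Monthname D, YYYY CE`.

At this point the Julian calendar is 13 days behind the Gregorian.
2 April 2027 Julian + 13 days → 15 April 2027 Gregorian.

April 15, 2027 CE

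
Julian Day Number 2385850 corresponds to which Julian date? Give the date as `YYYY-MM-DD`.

The Gregorian equivalent of JDN 2385850 is 19 February 1820.
In the Julian calendar that day is 1820-02-07.

1820-02-07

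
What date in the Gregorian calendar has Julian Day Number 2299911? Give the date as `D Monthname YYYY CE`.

3 November 1584 CE

JDN 2451545 is 1 Jan 2000; 2299911 is −151634 days from there.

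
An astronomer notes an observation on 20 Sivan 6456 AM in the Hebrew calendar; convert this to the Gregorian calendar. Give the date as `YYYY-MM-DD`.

2696-06-12

Both dates share Julian Day Number 2705917; in the Gregorian calendar that is 12 June 2696 CE.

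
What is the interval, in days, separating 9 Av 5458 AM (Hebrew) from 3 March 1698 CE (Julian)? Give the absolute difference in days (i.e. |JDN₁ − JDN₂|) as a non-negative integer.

JDN of the first date = 2341440.
JDN of the second date = 2341314.
|2341314 − 2341440| = 126.

126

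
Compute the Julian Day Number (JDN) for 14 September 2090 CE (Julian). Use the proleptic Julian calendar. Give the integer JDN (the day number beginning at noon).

Equivalently 27 September 2090 (Gregorian).
JDN 2299161 is 15 October 1582 CE (Gregorian); the target day is +185526 days from there, so JDN = 2484687.

2484687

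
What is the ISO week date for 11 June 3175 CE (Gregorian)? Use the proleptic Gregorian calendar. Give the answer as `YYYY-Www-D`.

3175-W24-3

The weekday is Wednesday (ISO weekday 3).
That Wednesday belongs to ISO week 24 of ISO year 3175.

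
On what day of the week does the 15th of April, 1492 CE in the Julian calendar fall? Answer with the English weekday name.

Sunday

In the proleptic Gregorian calendar this is 24 April 1492 (JDN 2266116).
Since JDN mod 7 = 6 (0 = Monday), the day is Sunday.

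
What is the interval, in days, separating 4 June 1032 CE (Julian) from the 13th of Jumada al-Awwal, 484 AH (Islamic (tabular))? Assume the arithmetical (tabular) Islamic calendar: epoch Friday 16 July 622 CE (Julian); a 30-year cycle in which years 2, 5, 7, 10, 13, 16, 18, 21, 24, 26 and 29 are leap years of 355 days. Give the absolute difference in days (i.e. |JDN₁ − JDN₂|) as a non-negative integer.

21578

JDN of the first date = 2098151.
JDN of the second date = 2119729.
|2119729 − 2098151| = 21578.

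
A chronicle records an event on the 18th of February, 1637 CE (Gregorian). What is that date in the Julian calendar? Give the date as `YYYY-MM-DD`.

The Julian–Gregorian offset here is 10 days (Julian trailing).
18 February 1637 Gregorian − 10 days → 8 February 1637 Julian.

1637-02-08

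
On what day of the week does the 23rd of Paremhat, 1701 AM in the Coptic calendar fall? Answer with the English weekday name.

In the Gregorian calendar this is 1 April 1985 (JDN 2446157).
2446157 ≡ 0 (mod 7); counting from Monday = 0 gives Monday.

Monday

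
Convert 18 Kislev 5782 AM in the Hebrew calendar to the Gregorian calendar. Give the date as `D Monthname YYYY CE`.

Julian Day Number of the source date = 2459541.
Converting JDN 2459541 to the Gregorian calendar gives 22 November 2021 CE.

22 November 2021 CE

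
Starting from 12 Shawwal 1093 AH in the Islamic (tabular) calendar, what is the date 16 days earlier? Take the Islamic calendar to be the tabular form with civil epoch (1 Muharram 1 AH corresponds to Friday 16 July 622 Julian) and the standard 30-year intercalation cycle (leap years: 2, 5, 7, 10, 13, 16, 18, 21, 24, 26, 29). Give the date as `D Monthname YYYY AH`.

26 Ramadan 1093 AH

The starting date is JDN 2335685; 2335685 − 16 = 2335669.
JDN 2335669 corresponds to 26 Ramadan 1093 AH.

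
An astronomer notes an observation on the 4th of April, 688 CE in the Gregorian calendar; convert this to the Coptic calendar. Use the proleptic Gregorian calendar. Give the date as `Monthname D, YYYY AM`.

Parmouti 6, 404 AM

Julian Day Number of the source date = 1972441.
Converting JDN 1972441 to the Coptic calendar gives 6 Parmouti 404 AM.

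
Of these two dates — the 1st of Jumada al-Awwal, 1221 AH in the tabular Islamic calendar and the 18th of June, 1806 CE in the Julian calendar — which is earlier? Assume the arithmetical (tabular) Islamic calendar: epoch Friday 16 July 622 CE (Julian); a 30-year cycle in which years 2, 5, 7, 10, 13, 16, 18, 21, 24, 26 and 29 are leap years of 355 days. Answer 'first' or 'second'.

second

The two dates have Julian Day Numbers 2380885 and 2380868 respectively.
Since 2380868 < 2380885, the second date comes first.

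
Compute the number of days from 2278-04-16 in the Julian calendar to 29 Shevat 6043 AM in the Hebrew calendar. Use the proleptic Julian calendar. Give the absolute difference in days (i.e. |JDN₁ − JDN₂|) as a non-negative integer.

First date → JDN 2553203; second date → JDN 2554967.
The interval is |2553203 − 2554967| = 1764 days.

1764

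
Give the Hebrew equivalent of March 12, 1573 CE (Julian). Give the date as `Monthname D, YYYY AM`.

Julian Day Number of the source date = 2295667.
Converting JDN 2295667 to the Hebrew calendar gives 8 Nisan 5333 AM.

Nisan 8, 5333 AM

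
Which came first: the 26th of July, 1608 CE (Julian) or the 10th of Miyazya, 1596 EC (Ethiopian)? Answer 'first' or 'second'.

second

The two dates have Julian Day Numbers 2308587 and 2307014 respectively.
Since 2307014 < 2308587, the second date comes first.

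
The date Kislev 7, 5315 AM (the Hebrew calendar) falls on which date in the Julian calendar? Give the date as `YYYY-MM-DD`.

1554-11-01

The source date corresponds to 11 November 1554 in the proleptic Gregorian calendar (JDN 2288961).
That day falls on 1 November 1554 CE in the Julian calendar.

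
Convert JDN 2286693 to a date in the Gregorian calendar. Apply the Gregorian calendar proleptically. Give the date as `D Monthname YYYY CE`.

Counting from JDN 2299161 = 15 Oct 1582 gives an offset of -12468 days.

26 August 1548 CE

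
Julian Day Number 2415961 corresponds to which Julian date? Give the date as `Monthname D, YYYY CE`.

July 17, 1902 CE

The Gregorian equivalent of JDN 2415961 is 30 July 1902.
In the Julian calendar that day is July 17, 1902 CE.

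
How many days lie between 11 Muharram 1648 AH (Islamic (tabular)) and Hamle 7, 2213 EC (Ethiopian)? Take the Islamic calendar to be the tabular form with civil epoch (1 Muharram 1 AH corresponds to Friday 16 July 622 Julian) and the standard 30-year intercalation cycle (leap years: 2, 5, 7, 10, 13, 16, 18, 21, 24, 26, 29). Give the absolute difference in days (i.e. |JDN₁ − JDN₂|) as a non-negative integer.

368

First date → JDN 2532092; second date → JDN 2532460.
The interval is |2532092 − 2532460| = 368 days.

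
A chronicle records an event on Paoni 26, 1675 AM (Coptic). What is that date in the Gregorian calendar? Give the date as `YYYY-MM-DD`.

Both dates share Julian Day Number 2436753; in the Gregorian calendar that is 3 July 1959 CE.

1959-07-03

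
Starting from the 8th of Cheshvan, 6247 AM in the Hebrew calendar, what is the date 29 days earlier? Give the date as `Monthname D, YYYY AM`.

Tishrei 9, 6247 AM

JDN of the 8th of Cheshvan, 6247 AM = 2629363.
2629363 − 29 = 2629334.
JDN 2629334 in the Hebrew calendar is Tishrei 9, 6247 AM.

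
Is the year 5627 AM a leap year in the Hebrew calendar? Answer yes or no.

yes

Hebrew year 5627 is year 3 of its 19-year Metonic cycle; leap years are at positions 3, 6, 8, 11, 14, 17, 19, so it is a leap year (13 months).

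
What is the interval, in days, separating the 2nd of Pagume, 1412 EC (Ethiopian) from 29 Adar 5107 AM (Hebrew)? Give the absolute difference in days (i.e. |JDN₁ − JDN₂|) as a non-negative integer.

26830

JDN of the first date = 2239950.
JDN of the second date = 2213120.
|2213120 − 2239950| = 26830.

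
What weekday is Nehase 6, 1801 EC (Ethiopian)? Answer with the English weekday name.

Friday

This is JDN 2382006 (11 August 1809 Gregorian).
2382006 ≡ 4 (mod 7); counting from Monday = 0 gives Friday.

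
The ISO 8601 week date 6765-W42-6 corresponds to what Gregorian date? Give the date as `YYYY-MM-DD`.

6765-10-23

ISO week 1 of 6765 is the week containing the first Thursday of 6765.
Week 42, day 6 (Saturday) lands on 6765-10-23.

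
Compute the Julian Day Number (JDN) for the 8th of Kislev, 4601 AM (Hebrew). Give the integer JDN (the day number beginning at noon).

In the proleptic Gregorian calendar the same day is 11 November 840.
JDN 2400001 is 17 November 1858 CE (Gregorian), MJD 0; the target day is −371822 days from there, so JDN = 2028179.

2028179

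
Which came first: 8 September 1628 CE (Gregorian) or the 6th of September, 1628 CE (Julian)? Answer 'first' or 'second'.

first

First date → JDN 2315926; second date → JDN 2315934.
JDN 2315926 < JDN 2315934, so the first date is earlier.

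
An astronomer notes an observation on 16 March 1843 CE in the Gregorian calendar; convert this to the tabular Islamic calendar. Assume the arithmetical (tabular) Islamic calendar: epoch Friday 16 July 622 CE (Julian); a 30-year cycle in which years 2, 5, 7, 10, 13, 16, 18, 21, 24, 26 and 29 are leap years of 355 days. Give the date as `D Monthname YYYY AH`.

14 Safar 1259 AH

Both dates share Julian Day Number 2394276; in the tabular Islamic calendar that is 14 Safar 1259 AH.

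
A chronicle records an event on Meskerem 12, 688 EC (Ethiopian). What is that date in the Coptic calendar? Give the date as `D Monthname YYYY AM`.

12 Thout 412 AM

The source date corresponds to 13 September 695 in the proleptic Gregorian calendar (JDN 1975159).
That day falls on 12 Thout 412 AM in the Coptic calendar.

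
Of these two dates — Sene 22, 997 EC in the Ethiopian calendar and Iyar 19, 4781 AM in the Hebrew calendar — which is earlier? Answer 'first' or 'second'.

Converting both to JDN: 2088301 vs 2094103; the smaller is the first.

first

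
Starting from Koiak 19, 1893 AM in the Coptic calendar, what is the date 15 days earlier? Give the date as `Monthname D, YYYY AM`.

Koiak 4, 1893 AM

Counting 15 days back from JDN 2516191 reaches JDN 2516176, which is Koiak 4, 1893 AM.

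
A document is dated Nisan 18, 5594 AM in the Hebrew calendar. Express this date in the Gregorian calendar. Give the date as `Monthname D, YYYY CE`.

April 27, 1834 CE

Both dates share Julian Day Number 2391031; in the Gregorian calendar that is 27 April 1834 CE.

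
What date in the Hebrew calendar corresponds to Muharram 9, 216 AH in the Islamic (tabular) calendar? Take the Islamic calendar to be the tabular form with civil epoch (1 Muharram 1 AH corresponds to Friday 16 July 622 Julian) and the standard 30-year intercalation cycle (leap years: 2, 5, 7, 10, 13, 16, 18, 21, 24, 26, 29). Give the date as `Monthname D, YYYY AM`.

The source date corresponds to 2 March 831 in the proleptic Gregorian calendar (JDN 2024637).
That day falls on 10 Adar 4591 AM in the Hebrew calendar.

Adar 10, 4591 AM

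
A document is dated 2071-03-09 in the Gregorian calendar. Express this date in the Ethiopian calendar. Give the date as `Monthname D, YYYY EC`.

Yekatit 30, 2063 EC

Julian Day Number of the source date = 2477545.
Converting JDN 2477545 to the Ethiopian calendar gives 30 Yekatit 2063 EC.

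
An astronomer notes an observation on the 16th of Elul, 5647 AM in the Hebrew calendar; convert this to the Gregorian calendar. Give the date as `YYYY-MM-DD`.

1887-09-05

Julian Day Number of the source date = 2410520.
Converting JDN 2410520 to the Gregorian calendar gives 5 September 1887 CE.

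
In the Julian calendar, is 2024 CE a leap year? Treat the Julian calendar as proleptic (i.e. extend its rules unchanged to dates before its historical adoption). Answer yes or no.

2024 mod 4 = 0, so it is a leap year in the Julian calendar.

yes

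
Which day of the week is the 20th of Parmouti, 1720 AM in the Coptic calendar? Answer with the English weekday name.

Wednesday

Equivalently 28 April 2004 Gregorian, JDN 2453124.
JDN 2453124 mod 7 = 2, and JDN 0 was a Monday, so this is a Wednesday.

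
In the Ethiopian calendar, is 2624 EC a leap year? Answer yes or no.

2624 mod 4 = 0; in the Ethiopian calendar a year is leap when year mod 4 = 3, so it is a common year.

no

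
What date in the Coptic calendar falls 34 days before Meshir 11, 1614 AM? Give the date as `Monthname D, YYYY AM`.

Tobi 7, 1614 AM

The starting date is JDN 2414338; 2414338 − 34 = 2414304.
JDN 2414304 corresponds to Tobi 7, 1614 AM.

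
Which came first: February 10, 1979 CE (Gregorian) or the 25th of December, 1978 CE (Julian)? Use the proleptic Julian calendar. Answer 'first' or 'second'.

First date → JDN 2443915; second date → JDN 2443881.
JDN 2443881 < JDN 2443915, so the second date is earlier.

second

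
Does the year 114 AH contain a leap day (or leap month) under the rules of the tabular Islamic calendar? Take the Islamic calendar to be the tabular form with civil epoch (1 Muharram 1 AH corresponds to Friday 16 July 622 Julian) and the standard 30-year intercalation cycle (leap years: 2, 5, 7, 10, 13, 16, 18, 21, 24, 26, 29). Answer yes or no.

yes

Year 114 AH is year 24 of its 30-year cycle; leap positions are 2, 5, 7, 10, 13, 16, 18, 21, 24, 26, 29, so it is a leap year (355 days).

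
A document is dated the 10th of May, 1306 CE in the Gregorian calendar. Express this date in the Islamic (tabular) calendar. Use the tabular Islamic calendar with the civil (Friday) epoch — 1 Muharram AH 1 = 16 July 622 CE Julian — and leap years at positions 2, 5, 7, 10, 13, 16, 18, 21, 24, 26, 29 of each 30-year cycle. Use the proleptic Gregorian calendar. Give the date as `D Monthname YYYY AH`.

17 Shawwal 705 AH

Both dates share Julian Day Number 2198196; in the tabular Islamic calendar that is 17 Shawwal 705 AH.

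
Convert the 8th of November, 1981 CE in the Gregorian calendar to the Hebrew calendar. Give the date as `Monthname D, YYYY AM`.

Both dates share Julian Day Number 2444917; in the Hebrew calendar that is 11 Cheshvan 5742 AM.

Cheshvan 11, 5742 AM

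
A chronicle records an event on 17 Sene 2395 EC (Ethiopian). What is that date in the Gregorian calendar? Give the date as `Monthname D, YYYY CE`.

Julian Day Number of the source date = 2598915.
Converting JDN 2598915 to the Gregorian calendar gives 27 June 2403 CE.

June 27, 2403 CE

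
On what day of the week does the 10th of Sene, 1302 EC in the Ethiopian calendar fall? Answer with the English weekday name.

Thursday

In the proleptic Gregorian calendar this is 12 June 1310 (JDN 2199690).
2199690 ≡ 3 (mod 7); counting from Monday = 0 gives Thursday.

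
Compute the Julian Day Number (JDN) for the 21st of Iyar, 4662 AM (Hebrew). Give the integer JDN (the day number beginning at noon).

Equivalently 7 May 902 (proleptic Gregorian).
JDN 2451545 is 1 January 2000 CE (Gregorian); the target day is −400910 days from there, so JDN = 2050635.

2050635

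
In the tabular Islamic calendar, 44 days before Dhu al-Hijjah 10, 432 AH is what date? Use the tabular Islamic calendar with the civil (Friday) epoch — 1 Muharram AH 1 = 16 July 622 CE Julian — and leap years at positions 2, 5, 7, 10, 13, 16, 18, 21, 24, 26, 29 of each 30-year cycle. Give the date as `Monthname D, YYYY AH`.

Shawwal 25, 432 AH

Counting 44 days back from JDN 2101506 reaches JDN 2101462, which is Shawwal 25, 432 AH.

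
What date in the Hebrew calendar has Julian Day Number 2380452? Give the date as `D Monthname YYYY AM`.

11 Iyar 5565 AM

JDN 2380452 is 10 May 1805 in the Gregorian calendar.
In the Hebrew calendar that day is 11 Iyar 5565 AM.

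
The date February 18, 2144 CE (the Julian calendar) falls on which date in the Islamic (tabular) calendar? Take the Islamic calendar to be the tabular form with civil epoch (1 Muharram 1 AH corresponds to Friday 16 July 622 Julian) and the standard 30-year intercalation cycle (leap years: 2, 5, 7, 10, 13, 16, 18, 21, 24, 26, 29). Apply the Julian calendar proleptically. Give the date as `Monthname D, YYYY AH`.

Rabi' al-Thani 27, 1569 AH

The source date corresponds to 3 March 2144 in the Gregorian calendar (JDN 2504202).
That day falls on 27 Rabi' al-Thani 1569 AH in the tabular Islamic calendar.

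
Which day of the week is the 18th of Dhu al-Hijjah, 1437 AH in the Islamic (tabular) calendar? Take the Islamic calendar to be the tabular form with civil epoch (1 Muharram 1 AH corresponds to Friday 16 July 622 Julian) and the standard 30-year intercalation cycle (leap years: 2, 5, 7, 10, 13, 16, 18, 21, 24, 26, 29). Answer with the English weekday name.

Wednesday

In the Gregorian calendar this is 21 September 2016 (JDN 2457653).
2457653 ≡ 2 (mod 7); counting from Monday = 0 gives Wednesday.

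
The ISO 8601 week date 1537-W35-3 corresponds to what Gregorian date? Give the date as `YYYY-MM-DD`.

ISO week 1 of 1537 is the week containing the first Thursday of 1537.
Week 35, day 3 (Wednesday) lands on 1537-09-01.

1537-09-01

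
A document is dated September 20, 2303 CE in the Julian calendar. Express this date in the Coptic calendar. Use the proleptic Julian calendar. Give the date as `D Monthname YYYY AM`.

22 Thout 2020 AM

Julian Day Number of the source date = 2562491.
Converting JDN 2562491 to the Coptic calendar gives 22 Thout 2020 AM.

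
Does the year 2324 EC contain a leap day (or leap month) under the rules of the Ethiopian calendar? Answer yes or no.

2324 mod 4 = 0; in the Ethiopian calendar a year is leap when year mod 4 = 3, so it is a common year.

no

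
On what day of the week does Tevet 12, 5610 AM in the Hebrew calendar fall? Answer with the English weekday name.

This is JDN 2396754 (27 December 1849 Gregorian).
Since JDN mod 7 = 3 (0 = Monday), the day is Thursday.

Thursday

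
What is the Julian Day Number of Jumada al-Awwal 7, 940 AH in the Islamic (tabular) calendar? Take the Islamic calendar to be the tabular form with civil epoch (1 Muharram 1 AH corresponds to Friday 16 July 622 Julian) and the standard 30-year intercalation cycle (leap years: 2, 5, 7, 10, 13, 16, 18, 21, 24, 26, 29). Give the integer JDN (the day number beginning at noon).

2281314

Equivalently 4 December 1533 (proleptic Gregorian).
JDN 2451545 is 1 January 2000 CE (Gregorian); the target day is −170231 days from there, so JDN = 2281314.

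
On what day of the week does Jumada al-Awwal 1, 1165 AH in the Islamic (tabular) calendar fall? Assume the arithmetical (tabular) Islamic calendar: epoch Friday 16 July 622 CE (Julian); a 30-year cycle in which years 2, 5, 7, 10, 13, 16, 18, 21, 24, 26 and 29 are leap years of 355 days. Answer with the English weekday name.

In the Gregorian calendar this is 17 March 1752 (JDN 2361041).
2361041 ≡ 4 (mod 7); counting from Monday = 0 gives Friday.

Friday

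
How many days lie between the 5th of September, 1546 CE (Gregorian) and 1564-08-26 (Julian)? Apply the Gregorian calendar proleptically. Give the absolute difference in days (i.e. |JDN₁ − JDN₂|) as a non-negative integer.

JDN of the first date = 2285972.
JDN of the second date = 2292547.
|2292547 − 2285972| = 6575.

6575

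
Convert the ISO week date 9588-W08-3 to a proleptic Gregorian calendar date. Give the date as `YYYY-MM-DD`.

ISO week 1 of 9588 is the week containing the first Thursday of 9588.
Week 8, day 3 (Wednesday) lands on 9588-02-24.

9588-02-24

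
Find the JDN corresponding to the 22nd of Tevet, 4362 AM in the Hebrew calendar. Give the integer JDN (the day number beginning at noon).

In the proleptic Gregorian calendar the same day is 25 December 601.
JDN 2451545 is 1 January 2000 CE (Gregorian); the target day is −510616 days from there, so JDN = 1940929.

1940929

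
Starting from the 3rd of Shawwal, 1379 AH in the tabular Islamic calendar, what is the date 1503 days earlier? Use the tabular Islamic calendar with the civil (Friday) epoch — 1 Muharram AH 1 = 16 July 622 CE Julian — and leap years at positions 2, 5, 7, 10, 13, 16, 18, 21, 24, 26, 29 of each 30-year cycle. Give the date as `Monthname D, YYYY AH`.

Rajab 6, 1375 AH

Counting 1503 days back from JDN 2437025 reaches JDN 2435522, which is Rajab 6, 1375 AH.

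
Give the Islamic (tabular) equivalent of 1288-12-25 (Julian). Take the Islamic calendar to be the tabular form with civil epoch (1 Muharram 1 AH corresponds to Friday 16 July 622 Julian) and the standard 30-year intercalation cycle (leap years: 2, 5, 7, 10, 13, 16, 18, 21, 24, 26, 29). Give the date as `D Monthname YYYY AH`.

29 Dhu al-Qa'dah 687 AH

Both dates share Julian Day Number 2191859; in the tabular Islamic calendar that is 29 Dhu al-Qa'dah 687 AH.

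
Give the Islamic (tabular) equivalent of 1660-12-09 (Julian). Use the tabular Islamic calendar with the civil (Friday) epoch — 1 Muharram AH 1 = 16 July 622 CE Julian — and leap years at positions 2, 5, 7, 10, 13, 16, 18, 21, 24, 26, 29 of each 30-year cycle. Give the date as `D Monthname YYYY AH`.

16 Rabi' al-Thani 1071 AH

Julian Day Number of the source date = 2327716.
Converting JDN 2327716 to the tabular Islamic calendar gives 16 Rabi' al-Thani 1071 AH.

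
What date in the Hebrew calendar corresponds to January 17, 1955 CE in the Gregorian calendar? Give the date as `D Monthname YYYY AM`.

Both dates share Julian Day Number 2435125; in the Hebrew calendar that is 23 Tevet 5715 AM.

23 Tevet 5715 AM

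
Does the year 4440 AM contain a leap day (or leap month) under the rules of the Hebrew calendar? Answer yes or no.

Hebrew year 4440 is year 13 of its 19-year Metonic cycle; leap years are at positions 3, 6, 8, 11, 14, 17, 19, so it is a common year (12 months).

no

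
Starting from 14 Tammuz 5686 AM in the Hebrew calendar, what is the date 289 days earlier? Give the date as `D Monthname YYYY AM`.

21 Elul 5685 AM

JDN of 14 Tammuz 5686 AM = 2424693.
2424693 − 289 = 2424404.
JDN 2424404 in the Hebrew calendar is 21 Elul 5685 AM.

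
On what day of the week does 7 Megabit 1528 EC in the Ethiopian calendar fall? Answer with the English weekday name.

In the proleptic Gregorian calendar this is 13 March 1536 (JDN 2282144).
Since JDN mod 7 = 4 (0 = Monday), the day is Friday.

Friday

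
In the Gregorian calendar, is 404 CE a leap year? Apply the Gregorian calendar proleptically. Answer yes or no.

404 is divisible by 4 and not by 100, so it is a leap year.

yes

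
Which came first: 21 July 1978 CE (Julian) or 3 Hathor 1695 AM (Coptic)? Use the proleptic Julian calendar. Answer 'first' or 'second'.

first

Converting both to JDN: 2443724 vs 2443825; the smaller is the first.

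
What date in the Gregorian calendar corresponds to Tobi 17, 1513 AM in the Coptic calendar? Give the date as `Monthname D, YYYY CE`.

January 23, 1797 CE

Both dates share Julian Day Number 2377424; in the Gregorian calendar that is 23 January 1797 CE.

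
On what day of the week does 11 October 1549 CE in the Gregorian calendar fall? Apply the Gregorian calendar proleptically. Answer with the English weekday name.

Since JDN mod 7 = 1 (0 = Monday), the day is Tuesday.

Tuesday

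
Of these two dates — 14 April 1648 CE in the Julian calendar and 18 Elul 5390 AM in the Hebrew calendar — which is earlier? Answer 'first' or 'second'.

second

First date → JDN 2323094; second date → JDN 2316643.
JDN 2316643 < JDN 2323094, so the second date is earlier.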